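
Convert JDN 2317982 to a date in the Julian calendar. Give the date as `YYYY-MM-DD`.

The Gregorian equivalent of JDN 2317982 is 26 April 1634.
In the Julian calendar that day is 1634-04-16.

1634-04-16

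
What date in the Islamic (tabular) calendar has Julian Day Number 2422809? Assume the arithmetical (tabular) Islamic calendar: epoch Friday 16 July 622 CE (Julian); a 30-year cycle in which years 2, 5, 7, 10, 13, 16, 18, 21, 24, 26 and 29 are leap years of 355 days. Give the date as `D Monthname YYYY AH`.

20 Sha'ban 1339 AH

The Gregorian equivalent of JDN 2422809 is 29 April 1921.
In the tabular Islamic calendar that day is 20 Sha'ban 1339 AH.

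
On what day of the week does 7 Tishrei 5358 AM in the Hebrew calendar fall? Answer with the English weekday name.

Friday

This is JDN 2304614 (19 September 1597 Gregorian).
Since JDN mod 7 = 4 (0 = Monday), the day is Friday.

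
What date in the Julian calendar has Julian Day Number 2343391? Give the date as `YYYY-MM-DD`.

The Gregorian equivalent of JDN 2343391 is 20 November 1703.
In the Julian calendar that day is 1703-11-09.

1703-11-09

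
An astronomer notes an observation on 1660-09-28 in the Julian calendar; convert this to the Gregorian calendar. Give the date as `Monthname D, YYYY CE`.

At this point the Julian calendar is 10 days behind the Gregorian.
28 September 1660 Julian + 10 days → 8 October 1660 Gregorian.

October 8, 1660 CE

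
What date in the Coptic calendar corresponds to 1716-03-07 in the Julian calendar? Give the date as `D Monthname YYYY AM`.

11 Paremhat 1432 AM

Julian Day Number of the source date = 2347893.
Converting JDN 2347893 to the Coptic calendar gives 11 Paremhat 1432 AM.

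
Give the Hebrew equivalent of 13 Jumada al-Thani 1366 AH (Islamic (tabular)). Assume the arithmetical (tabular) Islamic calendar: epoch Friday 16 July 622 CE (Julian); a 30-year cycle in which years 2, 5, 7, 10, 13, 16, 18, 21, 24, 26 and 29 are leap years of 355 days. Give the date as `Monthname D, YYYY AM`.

Both dates share Julian Day Number 2432310; in the Hebrew calendar that is 14 Iyar 5707 AM.

Iyar 14, 5707 AM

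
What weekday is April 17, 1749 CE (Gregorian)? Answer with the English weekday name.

Thursday

Since JDN mod 7 = 3 (0 = Monday), the day is Thursday.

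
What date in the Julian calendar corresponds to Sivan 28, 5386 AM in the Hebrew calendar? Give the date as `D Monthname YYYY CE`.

12 June 1626 CE

The source date corresponds to 22 June 1626 in the Gregorian calendar (JDN 2315117).
That day falls on 12 June 1626 CE in the Julian calendar.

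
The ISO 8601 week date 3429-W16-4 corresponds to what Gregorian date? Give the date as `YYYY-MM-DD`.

3429-04-16

ISO week 1 of 3429 is the week containing the first Thursday of 3429.
Week 16, day 4 (Thursday) lands on 3429-04-16.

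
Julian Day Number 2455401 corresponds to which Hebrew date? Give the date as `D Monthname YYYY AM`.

The Gregorian equivalent of JDN 2455401 is 23 July 2010.
In the Hebrew calendar that day is 12 Av 5770 AM.

12 Av 5770 AM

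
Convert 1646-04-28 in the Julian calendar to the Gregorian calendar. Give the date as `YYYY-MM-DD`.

At this point the Julian calendar is 10 days behind the Gregorian.
28 April 1646 Julian + 10 days → 8 May 1646 Gregorian.

1646-05-08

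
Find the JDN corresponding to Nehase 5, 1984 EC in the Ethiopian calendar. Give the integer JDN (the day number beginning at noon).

2448846

In the Gregorian calendar the same day is 11 August 1992.
JDN 2451545 is 1 January 2000 CE (Gregorian); the target day is −2699 days from there, so JDN = 2448846.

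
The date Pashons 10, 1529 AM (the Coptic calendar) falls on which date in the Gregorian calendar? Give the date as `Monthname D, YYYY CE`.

Julian Day Number of the source date = 2383381.
Converting JDN 2383381 to the Gregorian calendar gives 17 May 1813 CE.

May 17, 1813 CE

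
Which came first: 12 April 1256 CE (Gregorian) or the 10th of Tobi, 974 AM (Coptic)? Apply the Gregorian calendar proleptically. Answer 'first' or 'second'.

first

The two dates have Julian Day Numbers 2179907 and 2180547 respectively.
Since 2179907 < 2180547, the first date comes first.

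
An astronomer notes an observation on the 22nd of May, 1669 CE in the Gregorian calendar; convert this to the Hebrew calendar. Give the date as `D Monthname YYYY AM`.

21 Iyar 5429 AM

Both dates share Julian Day Number 2330792; in the Hebrew calendar that is 21 Iyar 5429 AM.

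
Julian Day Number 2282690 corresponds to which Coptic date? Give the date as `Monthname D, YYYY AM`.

The proleptic Gregorian equivalent of JDN 2282690 is 10 September 1537.
In the Coptic calendar that day is Thout 3, 1254 AM.

Thout 3, 1254 AM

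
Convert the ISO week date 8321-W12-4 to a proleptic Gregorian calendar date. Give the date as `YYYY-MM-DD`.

ISO week 1 of 8321 is the week containing the first Thursday of 8321.
Week 12, day 4 (Thursday) lands on 8321-03-24.

8321-03-24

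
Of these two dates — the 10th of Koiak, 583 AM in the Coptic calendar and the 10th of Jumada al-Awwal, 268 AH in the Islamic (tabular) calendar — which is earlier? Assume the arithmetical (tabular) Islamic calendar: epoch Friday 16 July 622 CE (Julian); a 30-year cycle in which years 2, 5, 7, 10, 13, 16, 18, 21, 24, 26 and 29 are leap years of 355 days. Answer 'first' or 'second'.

first

Converting both to JDN: 2037704 vs 2043183; the smaller is the first.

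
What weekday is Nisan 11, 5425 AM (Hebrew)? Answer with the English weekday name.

Friday

This is JDN 2329275 (27 March 1665 Gregorian).
2329275 ≡ 4 (mod 7); counting from Monday = 0 gives Friday.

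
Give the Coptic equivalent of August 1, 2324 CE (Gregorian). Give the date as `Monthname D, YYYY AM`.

Epip 22, 2040 AM

Julian Day Number of the source date = 2570096.
Converting JDN 2570096 to the Coptic calendar gives 22 Epip 2040 AM.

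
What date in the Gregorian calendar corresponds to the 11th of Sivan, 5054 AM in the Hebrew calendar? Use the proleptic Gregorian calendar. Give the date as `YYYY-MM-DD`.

1294-06-14

Both dates share Julian Day Number 2193849; in the Gregorian calendar that is 14 June 1294 CE.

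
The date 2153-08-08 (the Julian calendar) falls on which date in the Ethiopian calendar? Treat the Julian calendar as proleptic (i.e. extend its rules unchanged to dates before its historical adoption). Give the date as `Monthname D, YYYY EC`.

Nehase 15, 2145 EC

Both dates share Julian Day Number 2507661; in the Ethiopian calendar that is 15 Nehase 2145 EC.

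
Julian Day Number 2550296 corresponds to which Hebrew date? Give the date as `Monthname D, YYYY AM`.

The Gregorian equivalent of JDN 2550296 is 16 May 2270.
In the Hebrew calendar that day is Iyar 24, 6030 AM.

Iyar 24, 6030 AM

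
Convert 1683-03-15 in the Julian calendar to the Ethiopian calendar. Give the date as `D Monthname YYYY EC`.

19 Megabit 1675 EC

The source date corresponds to 25 March 1683 in the Gregorian calendar (JDN 2335847).
That day falls on 19 Megabit 1675 EC in the Ethiopian calendar.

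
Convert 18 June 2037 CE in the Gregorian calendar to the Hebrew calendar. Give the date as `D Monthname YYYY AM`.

5 Tammuz 5797 AM

Both dates share Julian Day Number 2465228; in the Hebrew calendar that is 5 Tammuz 5797 AM.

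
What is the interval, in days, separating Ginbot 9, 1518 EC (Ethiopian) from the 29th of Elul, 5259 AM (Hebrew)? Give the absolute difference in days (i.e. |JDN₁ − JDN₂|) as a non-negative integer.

9739

First date → JDN 2278553; second date → JDN 2268814.
The interval is |2278553 − 2268814| = 9739 days.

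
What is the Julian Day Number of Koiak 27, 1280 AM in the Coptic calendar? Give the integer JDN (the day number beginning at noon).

2292301

Equivalently 3 January 1564 (proleptic Gregorian).
JDN 2451545 is 1 January 2000 CE (Gregorian); the target day is −159244 days from there, so JDN = 2292301.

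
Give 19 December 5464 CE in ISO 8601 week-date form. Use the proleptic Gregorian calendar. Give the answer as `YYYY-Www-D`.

The weekday is Monday (ISO weekday 1).
That Monday belongs to ISO week 51 of ISO year 5464.

5464-W51-1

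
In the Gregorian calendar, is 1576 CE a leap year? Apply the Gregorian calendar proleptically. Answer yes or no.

yes

1576 is divisible by 4 and not by 100, so it is a leap year.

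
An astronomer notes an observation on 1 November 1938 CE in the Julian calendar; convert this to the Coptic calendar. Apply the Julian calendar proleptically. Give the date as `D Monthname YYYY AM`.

5 Hathor 1655 AM

Julian Day Number of the source date = 2429217.
Converting JDN 2429217 to the Coptic calendar gives 5 Hathor 1655 AM.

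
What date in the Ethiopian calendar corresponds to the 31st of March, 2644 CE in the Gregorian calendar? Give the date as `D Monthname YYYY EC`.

17 Megabit 2636 EC

Julian Day Number of the source date = 2686851.
Converting JDN 2686851 to the Ethiopian calendar gives 17 Megabit 2636 EC.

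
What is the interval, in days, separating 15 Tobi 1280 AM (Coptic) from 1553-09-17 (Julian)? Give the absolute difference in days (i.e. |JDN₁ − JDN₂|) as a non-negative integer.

3768

JDN of the first date = 2292319.
JDN of the second date = 2288551.
|2288551 − 2292319| = 3768.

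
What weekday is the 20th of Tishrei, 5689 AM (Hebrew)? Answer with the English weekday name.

In the Gregorian calendar this is 4 October 1928 (JDN 2425524).
JDN 2425524 mod 7 = 3, and JDN 0 was a Monday, so this is a Thursday.

Thursday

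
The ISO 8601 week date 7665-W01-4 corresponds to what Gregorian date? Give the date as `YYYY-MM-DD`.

ISO week 1 of 7665 is the week containing the first Thursday of 7665.
Week 1, day 4 (Thursday) lands on 7665-01-01.

7665-01-01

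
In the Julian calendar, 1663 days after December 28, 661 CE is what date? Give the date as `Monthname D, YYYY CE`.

July 18, 666 CE

JDN of December 28, 661 CE = 1962850.
1962850 + 1663 = 1964513.
JDN 1964513 in the Julian calendar is July 18, 666 CE.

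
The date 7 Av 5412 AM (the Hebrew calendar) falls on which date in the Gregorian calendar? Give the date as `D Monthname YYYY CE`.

12 July 1652 CE

Julian Day Number of the source date = 2324634.
Converting JDN 2324634 to the Gregorian calendar gives 12 July 1652 CE.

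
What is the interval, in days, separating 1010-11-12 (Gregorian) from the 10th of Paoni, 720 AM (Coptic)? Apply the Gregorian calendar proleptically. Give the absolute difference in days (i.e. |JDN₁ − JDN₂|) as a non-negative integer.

2346

JDN of the first date = 2090270.
JDN of the second date = 2087924.
|2087924 − 2090270| = 2346.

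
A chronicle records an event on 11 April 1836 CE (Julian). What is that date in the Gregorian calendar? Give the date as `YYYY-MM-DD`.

1836-04-23

For dates in this range the Gregorian date is 12 days ahead of the Julian.
11 April 1836 Julian + 12 days → 23 April 1836 Gregorian.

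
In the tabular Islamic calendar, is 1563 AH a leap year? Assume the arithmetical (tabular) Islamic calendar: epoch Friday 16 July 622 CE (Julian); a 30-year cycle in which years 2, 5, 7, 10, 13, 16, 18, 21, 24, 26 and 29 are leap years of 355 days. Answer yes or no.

Year 1563 AH is year 3 of its 30-year cycle; leap positions are 2, 5, 7, 10, 13, 16, 18, 21, 24, 26, 29, so it is a common year (354 days).

no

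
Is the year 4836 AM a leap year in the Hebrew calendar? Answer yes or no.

Hebrew year 4836 is year 10 of its 19-year Metonic cycle; leap years are at positions 3, 6, 8, 11, 14, 17, 19, so it is a common year (12 months).

no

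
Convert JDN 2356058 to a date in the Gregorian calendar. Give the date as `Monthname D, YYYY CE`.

JDN 2451545 is 1 Jan 2000; 2356058 is −95487 days from there.

July 26, 1738 CE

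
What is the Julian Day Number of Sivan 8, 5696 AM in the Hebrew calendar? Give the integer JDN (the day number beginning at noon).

2428318

Equivalently 29 May 1936 (Gregorian).
JDN 2400001 is 17 November 1858 CE (Gregorian), MJD 0; the target day is +28317 days from there, so JDN = 2428318.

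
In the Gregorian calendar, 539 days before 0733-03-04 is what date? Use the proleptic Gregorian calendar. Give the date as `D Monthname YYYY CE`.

The starting date is JDN 1988845; 1988845 − 539 = 1988306.
JDN 1988306 corresponds to 12 September 731 CE.

12 September 731 CE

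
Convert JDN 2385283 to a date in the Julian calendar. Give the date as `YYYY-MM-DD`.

The Gregorian equivalent of JDN 2385283 is 1 August 1818.
In the Julian calendar that day is 1818-07-20.

1818-07-20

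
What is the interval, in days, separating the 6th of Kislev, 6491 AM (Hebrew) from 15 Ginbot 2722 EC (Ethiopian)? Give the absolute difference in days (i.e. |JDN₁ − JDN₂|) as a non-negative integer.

First date → JDN 2718513; second date → JDN 2718320.
The interval is |2718513 − 2718320| = 193 days.

193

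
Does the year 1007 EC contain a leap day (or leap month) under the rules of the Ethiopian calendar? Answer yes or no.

yes

1007 mod 4 = 3; in the Ethiopian calendar a year is leap when year mod 4 = 3, so it is a leap year.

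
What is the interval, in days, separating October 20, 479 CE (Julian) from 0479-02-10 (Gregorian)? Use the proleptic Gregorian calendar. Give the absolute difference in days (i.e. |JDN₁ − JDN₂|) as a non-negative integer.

253

JDN of the first date = 1896305.
JDN of the second date = 1896052.
|1896052 − 1896305| = 253.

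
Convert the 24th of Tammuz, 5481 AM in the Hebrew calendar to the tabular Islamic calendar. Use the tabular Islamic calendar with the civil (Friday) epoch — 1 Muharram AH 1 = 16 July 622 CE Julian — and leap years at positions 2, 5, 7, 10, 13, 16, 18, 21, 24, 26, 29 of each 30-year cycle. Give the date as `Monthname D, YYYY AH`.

Both dates share Julian Day Number 2349842; in the tabular Islamic calendar that is 24 Ramadan 1133 AH.

Ramadan 24, 1133 AH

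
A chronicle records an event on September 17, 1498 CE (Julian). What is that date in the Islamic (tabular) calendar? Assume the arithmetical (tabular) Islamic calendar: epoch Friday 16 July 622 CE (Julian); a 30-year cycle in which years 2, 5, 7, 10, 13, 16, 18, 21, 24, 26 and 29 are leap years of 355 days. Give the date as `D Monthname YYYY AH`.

Julian Day Number of the source date = 2268462.
Converting JDN 2268462 to the tabular Islamic calendar gives 30 Muharram 904 AH.

30 Muharram 904 AH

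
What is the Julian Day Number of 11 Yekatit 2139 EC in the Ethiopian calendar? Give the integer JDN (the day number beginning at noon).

Equivalently 19 February 2147 (Gregorian).
JDN 2451545 is 1 January 2000 CE (Gregorian); the target day is +53740 days from there, so JDN = 2505285.

2505285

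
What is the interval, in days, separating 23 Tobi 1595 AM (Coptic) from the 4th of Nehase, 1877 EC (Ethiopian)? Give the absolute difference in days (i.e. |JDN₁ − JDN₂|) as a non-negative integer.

JDN of the first date = 2407380.
JDN of the second date = 2409763.
|2409763 − 2407380| = 2383.

2383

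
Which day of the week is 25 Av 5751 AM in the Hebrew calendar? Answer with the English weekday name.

Monday

This is JDN 2448474 (5 August 1991 Gregorian).
2448474 ≡ 0 (mod 7); counting from Monday = 0 gives Monday.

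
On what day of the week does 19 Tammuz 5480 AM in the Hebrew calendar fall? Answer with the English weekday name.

Thursday

Equivalently 25 July 1720 Gregorian, JDN 2349483.
JDN 2349483 mod 7 = 3, and JDN 0 was a Monday, so this is a Thursday.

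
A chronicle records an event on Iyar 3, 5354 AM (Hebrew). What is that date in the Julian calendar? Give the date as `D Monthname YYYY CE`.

Both dates share Julian Day Number 2303369; in the Julian calendar that is 13 April 1594 CE.

13 April 1594 CE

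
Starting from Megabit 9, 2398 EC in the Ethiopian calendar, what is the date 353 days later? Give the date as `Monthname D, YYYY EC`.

Yekatit 27, 2399 EC

The starting date is JDN 2599913; 2599913 + 353 = 2600266.
JDN 2600266 corresponds to Yekatit 27, 2399 EC.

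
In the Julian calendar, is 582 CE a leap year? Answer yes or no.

no

582 mod 4 = 2, so it is a common year in the Julian calendar.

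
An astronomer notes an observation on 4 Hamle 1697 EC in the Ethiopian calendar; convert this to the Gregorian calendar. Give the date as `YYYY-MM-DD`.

1705-07-09

Both dates share Julian Day Number 2343988; in the Gregorian calendar that is 9 July 1705 CE.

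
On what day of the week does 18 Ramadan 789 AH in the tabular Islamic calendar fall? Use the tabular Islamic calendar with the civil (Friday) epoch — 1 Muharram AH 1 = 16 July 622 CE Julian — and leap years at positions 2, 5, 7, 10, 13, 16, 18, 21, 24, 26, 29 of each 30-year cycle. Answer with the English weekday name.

Wednesday

This is JDN 2227934 (10 October 1387 Gregorian).
2227934 ≡ 2 (mod 7); counting from Monday = 0 gives Wednesday.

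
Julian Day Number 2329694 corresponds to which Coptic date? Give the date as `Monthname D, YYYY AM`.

The Gregorian equivalent of JDN 2329694 is 20 May 1666.
In the Coptic calendar that day is Pashons 15, 1382 AM.

Pashons 15, 1382 AM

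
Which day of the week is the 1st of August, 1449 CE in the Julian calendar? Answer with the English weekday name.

Friday

This is JDN 2250518 (10 August 1449 Gregorian).
JDN 2250518 mod 7 = 4, and JDN 0 was a Monday, so this is a Friday.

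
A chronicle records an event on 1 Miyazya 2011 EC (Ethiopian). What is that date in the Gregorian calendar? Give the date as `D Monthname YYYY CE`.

Julian Day Number of the source date = 2458583.
Converting JDN 2458583 to the Gregorian calendar gives 9 April 2019 CE.

9 April 2019 CE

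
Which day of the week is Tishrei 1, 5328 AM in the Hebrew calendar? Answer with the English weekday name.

Thursday

In the proleptic Gregorian calendar this is 14 September 1567 (JDN 2293651).
2293651 ≡ 3 (mod 7); counting from Monday = 0 gives Thursday.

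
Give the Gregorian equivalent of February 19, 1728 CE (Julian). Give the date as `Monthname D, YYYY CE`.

March 1, 1728 CE

At this point the Julian calendar is 11 days behind the Gregorian.
19 February 1728 Julian + 11 days → 1 March 1728 Gregorian.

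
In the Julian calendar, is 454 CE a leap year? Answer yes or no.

454 mod 4 = 2, so it is a common year in the Julian calendar.

no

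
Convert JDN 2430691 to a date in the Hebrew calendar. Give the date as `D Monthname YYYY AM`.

18 Kislev 5703 AM

The Gregorian equivalent of JDN 2430691 is 27 November 1942.
In the Hebrew calendar that day is 18 Kislev 5703 AM.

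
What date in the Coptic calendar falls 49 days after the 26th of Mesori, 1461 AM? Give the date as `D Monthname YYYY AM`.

JDN of the 26th of Mesori, 1461 AM = 2358650.
2358650 + 49 = 2358699.
JDN 2358699 in the Coptic calendar is 10 Paopi 1462 AM.

10 Paopi 1462 AM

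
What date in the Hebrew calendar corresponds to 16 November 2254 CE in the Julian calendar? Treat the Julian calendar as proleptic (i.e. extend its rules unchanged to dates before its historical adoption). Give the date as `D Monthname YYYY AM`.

Julian Day Number of the source date = 2544651.
Converting JDN 2544651 to the Hebrew calendar gives 20 Kislev 6015 AM.

20 Kislev 6015 AM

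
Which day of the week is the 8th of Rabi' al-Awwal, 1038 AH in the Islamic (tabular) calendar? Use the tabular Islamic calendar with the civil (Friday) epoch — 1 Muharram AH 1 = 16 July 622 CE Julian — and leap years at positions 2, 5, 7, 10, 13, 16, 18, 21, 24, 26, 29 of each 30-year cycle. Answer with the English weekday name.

Sunday

This is JDN 2315984 (5 November 1628 Gregorian).
Since JDN mod 7 = 6 (0 = Monday), the day is Sunday.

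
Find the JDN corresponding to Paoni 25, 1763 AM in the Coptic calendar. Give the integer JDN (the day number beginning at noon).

2468894

In the Gregorian calendar the same day is 2 July 2047.
JDN 2299161 is 15 October 1582 CE (Gregorian); the target day is +169733 days from there, so JDN = 2468894.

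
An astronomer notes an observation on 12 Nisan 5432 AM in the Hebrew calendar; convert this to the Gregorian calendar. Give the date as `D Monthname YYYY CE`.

9 April 1672 CE

Julian Day Number of the source date = 2331845.
Converting JDN 2331845 to the Gregorian calendar gives 9 April 1672 CE.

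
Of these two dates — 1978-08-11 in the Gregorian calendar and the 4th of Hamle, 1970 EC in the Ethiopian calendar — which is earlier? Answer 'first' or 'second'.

second

Converting both to JDN: 2443732 vs 2443701; the smaller is the second.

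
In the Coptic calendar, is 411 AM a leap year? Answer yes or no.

yes

411 mod 4 = 3; in the Coptic calendar a year is leap when year mod 4 = 3, so it is a leap year.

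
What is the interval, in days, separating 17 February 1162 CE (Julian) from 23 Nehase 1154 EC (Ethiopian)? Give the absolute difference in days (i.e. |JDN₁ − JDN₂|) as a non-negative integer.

JDN of the first date = 2145526.
JDN of the second date = 2145706.
|2145706 − 2145526| = 180.

180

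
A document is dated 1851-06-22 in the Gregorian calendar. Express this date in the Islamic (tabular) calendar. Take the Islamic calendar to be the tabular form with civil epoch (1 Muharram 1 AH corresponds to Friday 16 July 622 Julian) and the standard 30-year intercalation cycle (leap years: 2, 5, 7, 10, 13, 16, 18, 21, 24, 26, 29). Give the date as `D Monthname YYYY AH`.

Both dates share Julian Day Number 2397296; in the tabular Islamic calendar that is 22 Sha'ban 1267 AH.

22 Sha'ban 1267 AH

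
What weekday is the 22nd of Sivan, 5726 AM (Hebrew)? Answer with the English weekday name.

Friday

Equivalently 10 June 1966 Gregorian, JDN 2439287.
Since JDN mod 7 = 4 (0 = Monday), the day is Friday.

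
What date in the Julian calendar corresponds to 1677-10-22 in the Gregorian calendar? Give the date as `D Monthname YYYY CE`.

12 October 1677 CE

The Julian–Gregorian offset here is 10 days (Julian trailing).
22 October 1677 Gregorian − 10 days → 12 October 1677 Julian.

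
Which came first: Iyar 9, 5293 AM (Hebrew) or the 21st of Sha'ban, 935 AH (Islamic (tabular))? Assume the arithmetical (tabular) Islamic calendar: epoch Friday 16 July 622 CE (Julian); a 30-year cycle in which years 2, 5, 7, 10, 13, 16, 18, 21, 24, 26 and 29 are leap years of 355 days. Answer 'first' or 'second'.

second

Converting both to JDN: 2281110 vs 2279645; the smaller is the second.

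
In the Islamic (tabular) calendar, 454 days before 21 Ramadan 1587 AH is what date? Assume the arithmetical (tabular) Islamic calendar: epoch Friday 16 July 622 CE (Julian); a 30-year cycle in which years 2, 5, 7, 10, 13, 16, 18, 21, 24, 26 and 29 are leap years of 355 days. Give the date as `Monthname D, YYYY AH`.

Jumada al-Thani 10, 1586 AH

JDN of 21 Ramadan 1587 AH = 2510722.
2510722 − 454 = 2510268.
JDN 2510268 in the tabular Islamic calendar is Jumada al-Thani 10, 1586 AH.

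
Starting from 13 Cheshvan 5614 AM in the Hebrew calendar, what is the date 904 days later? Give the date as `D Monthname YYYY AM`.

JDN of 13 Cheshvan 5614 AM = 2398172.
2398172 + 904 = 2399076.
JDN 2399076 in the Hebrew calendar is 1 Iyar 5616 AM.

1 Iyar 5616 AM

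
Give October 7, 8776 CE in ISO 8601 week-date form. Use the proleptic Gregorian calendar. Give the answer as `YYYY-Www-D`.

8776-W41-4

The weekday is Thursday (ISO weekday 4).
That Thursday belongs to ISO week 41 of ISO year 8776.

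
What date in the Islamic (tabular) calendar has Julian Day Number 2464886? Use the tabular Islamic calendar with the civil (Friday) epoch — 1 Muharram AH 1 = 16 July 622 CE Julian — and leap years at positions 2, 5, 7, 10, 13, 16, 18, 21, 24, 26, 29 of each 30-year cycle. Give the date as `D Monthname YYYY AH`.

17 Jumada al-Awwal 1458 AH

JDN 2464886 is 11 July 2036 in the Gregorian calendar.
In the tabular Islamic calendar that day is 17 Jumada al-Awwal 1458 AH.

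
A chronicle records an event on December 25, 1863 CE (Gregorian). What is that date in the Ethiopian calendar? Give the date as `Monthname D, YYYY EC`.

Tahsas 16, 1856 EC

Julian Day Number of the source date = 2401865.
Converting JDN 2401865 to the Ethiopian calendar gives 16 Tahsas 1856 EC.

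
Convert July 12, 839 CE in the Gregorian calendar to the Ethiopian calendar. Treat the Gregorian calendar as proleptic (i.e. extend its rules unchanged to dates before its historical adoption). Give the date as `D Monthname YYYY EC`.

Julian Day Number of the source date = 2027691.
Converting JDN 2027691 to the Ethiopian calendar gives 14 Hamle 831 EC.

14 Hamle 831 EC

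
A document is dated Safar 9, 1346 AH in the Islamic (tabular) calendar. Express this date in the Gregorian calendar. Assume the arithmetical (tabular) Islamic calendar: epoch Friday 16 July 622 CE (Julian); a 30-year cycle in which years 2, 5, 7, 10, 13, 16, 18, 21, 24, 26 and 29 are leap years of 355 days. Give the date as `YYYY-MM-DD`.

1927-08-08

Both dates share Julian Day Number 2425101; in the Gregorian calendar that is 8 August 1927 CE.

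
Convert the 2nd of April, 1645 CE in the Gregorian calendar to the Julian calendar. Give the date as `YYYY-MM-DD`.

1645-03-23

The Julian–Gregorian offset here is 10 days (Julian trailing).
2 April 1645 Gregorian − 10 days → 23 March 1645 Julian.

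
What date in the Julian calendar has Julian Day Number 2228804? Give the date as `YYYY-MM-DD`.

1390-02-18

JDN 2228804 is 26 February 1390 in the proleptic Gregorian calendar.
In the Julian calendar that day is 1390-02-18.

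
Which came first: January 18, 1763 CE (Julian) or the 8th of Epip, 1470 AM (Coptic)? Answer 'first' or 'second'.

second

First date → JDN 2365011; second date → JDN 2361889.
JDN 2361889 < JDN 2365011, so the second date is earlier.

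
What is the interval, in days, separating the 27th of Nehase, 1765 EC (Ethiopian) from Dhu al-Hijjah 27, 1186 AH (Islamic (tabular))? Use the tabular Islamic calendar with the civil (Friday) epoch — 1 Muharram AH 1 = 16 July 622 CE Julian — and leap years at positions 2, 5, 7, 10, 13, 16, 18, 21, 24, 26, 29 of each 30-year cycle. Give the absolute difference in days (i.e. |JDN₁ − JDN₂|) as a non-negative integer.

163

First date → JDN 2368878; second date → JDN 2368715.
The interval is |2368878 − 2368715| = 163 days.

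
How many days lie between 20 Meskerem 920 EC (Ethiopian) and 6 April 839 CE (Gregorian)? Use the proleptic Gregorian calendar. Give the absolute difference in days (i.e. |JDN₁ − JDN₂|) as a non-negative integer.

JDN of the first date = 2059905.
JDN of the second date = 2027594.
|2027594 − 2059905| = 32311.

32311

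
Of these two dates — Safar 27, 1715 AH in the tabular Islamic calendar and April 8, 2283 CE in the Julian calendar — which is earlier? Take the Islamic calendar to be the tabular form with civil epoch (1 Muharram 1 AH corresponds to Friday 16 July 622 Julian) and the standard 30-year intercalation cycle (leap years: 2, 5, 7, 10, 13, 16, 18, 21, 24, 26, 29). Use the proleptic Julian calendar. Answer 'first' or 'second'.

second

Converting both to JDN: 2555880 vs 2555021; the smaller is the second.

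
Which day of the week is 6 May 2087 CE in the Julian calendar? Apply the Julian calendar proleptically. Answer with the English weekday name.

Monday

This is JDN 2483460 (19 May 2087 Gregorian).
2483460 ≡ 0 (mod 7); counting from Monday = 0 gives Monday.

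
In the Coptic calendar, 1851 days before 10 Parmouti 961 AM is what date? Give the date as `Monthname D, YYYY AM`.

Paremhat 15, 956 AM

Counting 1851 days back from JDN 2175889 reaches JDN 2174038, which is Paremhat 15, 956 AM.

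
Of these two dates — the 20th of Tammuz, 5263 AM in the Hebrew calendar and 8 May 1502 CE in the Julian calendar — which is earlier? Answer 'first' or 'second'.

The two dates have Julian Day Numbers 2270223 and 2269791 respectively.
Since 2269791 < 2270223, the second date comes first.

second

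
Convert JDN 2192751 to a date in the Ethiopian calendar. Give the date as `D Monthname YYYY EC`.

The proleptic Gregorian equivalent of JDN 2192751 is 12 June 1291.
In the Ethiopian calendar that day is 11 Sene 1283 EC.

11 Sene 1283 EC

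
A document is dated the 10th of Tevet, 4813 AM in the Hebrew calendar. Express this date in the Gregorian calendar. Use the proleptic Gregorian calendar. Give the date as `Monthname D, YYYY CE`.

Both dates share Julian Day Number 2105639; in the Gregorian calendar that is 10 December 1052 CE.

December 10, 1052 CE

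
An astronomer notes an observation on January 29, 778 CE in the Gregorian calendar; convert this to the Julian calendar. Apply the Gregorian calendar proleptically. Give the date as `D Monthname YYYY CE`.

At this point the Julian calendar is 4 days behind the Gregorian.
29 January 778 Gregorian − 4 days → 25 January 778 Julian.

25 January 778 CE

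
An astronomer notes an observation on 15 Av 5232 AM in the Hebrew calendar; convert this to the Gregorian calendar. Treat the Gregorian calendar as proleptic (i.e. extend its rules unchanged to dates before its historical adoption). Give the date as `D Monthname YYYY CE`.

Both dates share Julian Day Number 2258907; in the Gregorian calendar that is 29 July 1472 CE.

29 July 1472 CE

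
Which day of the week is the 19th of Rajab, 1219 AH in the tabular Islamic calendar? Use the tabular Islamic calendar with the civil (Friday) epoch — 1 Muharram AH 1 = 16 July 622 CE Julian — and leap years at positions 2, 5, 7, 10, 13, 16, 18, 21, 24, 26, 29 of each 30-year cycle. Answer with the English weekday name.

In the Gregorian calendar this is 24 October 1804 (JDN 2380254).
Since JDN mod 7 = 2 (0 = Monday), the day is Wednesday.

Wednesday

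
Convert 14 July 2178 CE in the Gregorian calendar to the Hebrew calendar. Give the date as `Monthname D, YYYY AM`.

Both dates share Julian Day Number 2516753; in the Hebrew calendar that is 29 Tammuz 5938 AM.

Tammuz 29, 5938 AM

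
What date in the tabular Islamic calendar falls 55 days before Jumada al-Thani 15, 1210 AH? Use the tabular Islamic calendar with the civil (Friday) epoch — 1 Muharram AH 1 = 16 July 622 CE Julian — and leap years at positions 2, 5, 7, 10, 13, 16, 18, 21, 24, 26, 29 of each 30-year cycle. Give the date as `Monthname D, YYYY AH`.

Rabi' al-Thani 19, 1210 AH

The starting date is JDN 2377031; 2377031 − 55 = 2376976.
JDN 2376976 corresponds to Rabi' al-Thani 19, 1210 AH.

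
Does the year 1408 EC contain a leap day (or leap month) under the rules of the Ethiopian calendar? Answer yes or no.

1408 mod 4 = 0; in the Ethiopian calendar a year is leap when year mod 4 = 3, so it is a common year.

no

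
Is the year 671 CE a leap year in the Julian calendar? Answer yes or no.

no

671 mod 4 = 3, so it is a common year in the Julian calendar.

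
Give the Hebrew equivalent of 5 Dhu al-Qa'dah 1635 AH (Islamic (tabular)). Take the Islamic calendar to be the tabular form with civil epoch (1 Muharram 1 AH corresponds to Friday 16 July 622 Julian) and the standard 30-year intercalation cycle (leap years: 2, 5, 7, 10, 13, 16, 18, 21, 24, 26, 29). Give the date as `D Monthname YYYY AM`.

5 Tishrei 5969 AM

Both dates share Julian Day Number 2527774; in the Hebrew calendar that is 5 Tishrei 5969 AM.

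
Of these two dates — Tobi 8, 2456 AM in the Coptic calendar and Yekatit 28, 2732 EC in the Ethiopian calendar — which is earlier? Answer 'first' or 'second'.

first

First date → JDN 2721846; second date → JDN 2721896.
JDN 2721846 < JDN 2721896, so the first date is earlier.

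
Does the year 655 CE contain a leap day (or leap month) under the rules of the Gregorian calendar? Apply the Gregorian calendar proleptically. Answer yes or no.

no

655 is not divisible by 4, so it is a common year.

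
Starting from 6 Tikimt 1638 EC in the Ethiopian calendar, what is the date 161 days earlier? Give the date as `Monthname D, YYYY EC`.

JDN of 6 Tikimt 1638 EC = 2322170.
2322170 − 161 = 2322009.
JDN 2322009 in the Ethiopian calendar is Miyazya 30, 1637 EC.

Miyazya 30, 1637 EC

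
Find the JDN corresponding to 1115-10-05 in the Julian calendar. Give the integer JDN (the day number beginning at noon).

2128589

Equivalently 12 October 1115 (proleptic Gregorian).
JDN 2451545 is 1 January 2000 CE (Gregorian); the target day is −322956 days from there, so JDN = 2128589.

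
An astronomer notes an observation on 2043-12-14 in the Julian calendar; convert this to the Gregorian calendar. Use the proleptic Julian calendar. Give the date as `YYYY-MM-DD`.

2043-12-27

For dates in this range the Gregorian date is 13 days ahead of the Julian.
14 December 2043 Julian + 13 days → 27 December 2043 Gregorian.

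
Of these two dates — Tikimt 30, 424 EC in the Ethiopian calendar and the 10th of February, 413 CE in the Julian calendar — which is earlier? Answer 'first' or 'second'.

second

Converting both to JDN: 1878781 vs 1871947; the smaller is the second.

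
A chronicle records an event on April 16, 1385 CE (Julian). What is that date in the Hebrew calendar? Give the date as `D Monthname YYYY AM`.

Both dates share Julian Day Number 2227035; in the Hebrew calendar that is 4 Iyar 5145 AM.

4 Iyar 5145 AM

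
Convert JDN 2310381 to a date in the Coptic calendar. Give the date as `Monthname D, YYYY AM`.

JDN 2310381 is 4 July 1613 in the Gregorian calendar.
In the Coptic calendar that day is Paoni 30, 1329 AM.

Paoni 30, 1329 AM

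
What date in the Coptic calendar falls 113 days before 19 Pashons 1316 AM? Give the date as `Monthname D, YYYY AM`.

The starting date is JDN 2305592; 2305592 − 113 = 2305479.
JDN 2305479 corresponds to Tobi 26, 1316 AM.

Tobi 26, 1316 AM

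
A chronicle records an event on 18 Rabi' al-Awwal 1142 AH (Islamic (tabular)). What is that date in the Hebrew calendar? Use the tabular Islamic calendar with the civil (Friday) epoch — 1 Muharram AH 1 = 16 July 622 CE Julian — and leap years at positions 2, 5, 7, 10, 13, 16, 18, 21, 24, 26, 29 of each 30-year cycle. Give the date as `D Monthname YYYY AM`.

Both dates share Julian Day Number 2352848; in the Hebrew calendar that is 18 Tishrei 5490 AM.

18 Tishrei 5490 AM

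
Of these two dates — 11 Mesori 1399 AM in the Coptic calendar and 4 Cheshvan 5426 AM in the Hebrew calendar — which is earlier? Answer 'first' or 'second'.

second

The two dates have Julian Day Numbers 2335989 and 2329475 respectively.
Since 2329475 < 2335989, the second date comes first.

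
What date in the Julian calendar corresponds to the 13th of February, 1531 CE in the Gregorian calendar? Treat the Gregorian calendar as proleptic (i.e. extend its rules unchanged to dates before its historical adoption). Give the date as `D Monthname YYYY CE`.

For dates in this range the Gregorian date is 10 days ahead of the Julian.
13 February 1531 Gregorian − 10 days → 3 February 1531 Julian.

3 February 1531 CE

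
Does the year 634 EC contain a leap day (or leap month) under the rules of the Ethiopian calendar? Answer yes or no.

634 mod 4 = 2; in the Ethiopian calendar a year is leap when year mod 4 = 3, so it is a common year.

no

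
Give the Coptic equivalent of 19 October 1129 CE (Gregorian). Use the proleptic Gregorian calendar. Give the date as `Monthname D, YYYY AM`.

Paopi 15, 846 AM

Both dates share Julian Day Number 2133710; in the Coptic calendar that is 15 Paopi 846 AM.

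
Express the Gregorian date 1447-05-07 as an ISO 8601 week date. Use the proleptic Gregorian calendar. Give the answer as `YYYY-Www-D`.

1447-W18-5

The weekday is Friday (ISO weekday 5).
That Friday belongs to ISO week 18 of ISO year 1447.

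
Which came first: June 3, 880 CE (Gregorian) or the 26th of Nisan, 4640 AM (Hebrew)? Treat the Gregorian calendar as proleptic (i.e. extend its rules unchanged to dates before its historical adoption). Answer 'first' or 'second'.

The two dates have Julian Day Numbers 2042628 and 2042577 respectively.
Since 2042577 < 2042628, the second date comes first.

second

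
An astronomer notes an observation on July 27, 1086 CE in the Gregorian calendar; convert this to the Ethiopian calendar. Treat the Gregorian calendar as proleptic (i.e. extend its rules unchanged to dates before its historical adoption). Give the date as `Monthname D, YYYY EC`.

Hamle 27, 1078 EC

Both dates share Julian Day Number 2117921; in the Ethiopian calendar that is 27 Hamle 1078 EC.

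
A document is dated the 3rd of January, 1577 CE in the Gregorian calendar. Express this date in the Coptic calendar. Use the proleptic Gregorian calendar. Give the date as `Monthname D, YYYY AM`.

Koiak 28, 1293 AM

Both dates share Julian Day Number 2297050; in the Coptic calendar that is 28 Koiak 1293 AM.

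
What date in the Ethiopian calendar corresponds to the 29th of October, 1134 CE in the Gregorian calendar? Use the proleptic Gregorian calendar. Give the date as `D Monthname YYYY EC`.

Julian Day Number of the source date = 2135546.
Converting JDN 2135546 to the Ethiopian calendar gives 25 Tikimt 1127 EC.

25 Tikimt 1127 EC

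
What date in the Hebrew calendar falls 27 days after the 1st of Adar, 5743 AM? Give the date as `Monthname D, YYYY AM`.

Counting 27 days forward from JDN 2445380 reaches JDN 2445407, which is Adar 28, 5743 AM.

Adar 28, 5743 AM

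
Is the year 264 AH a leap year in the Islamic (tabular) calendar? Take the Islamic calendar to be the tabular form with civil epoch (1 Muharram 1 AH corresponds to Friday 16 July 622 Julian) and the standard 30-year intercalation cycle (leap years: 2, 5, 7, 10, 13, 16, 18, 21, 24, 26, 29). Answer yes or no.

yes

Year 264 AH is year 24 of its 30-year cycle; leap positions are 2, 5, 7, 10, 13, 16, 18, 21, 24, 26, 29, so it is a leap year (355 days).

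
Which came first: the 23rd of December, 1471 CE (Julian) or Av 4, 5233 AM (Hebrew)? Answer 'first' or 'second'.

first

First date → JDN 2258697; second date → JDN 2259281.
JDN 2258697 < JDN 2259281, so the first date is earlier.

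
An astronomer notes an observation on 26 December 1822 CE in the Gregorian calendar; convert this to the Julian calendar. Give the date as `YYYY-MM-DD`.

The Julian–Gregorian offset here is 12 days (Julian trailing).
26 December 1822 Gregorian − 12 days → 14 December 1822 Julian.

1822-12-14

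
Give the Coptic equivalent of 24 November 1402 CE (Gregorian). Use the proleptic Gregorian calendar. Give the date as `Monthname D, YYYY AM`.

Hathor 19, 1119 AM

Both dates share Julian Day Number 2233457; in the Coptic calendar that is 19 Hathor 1119 AM.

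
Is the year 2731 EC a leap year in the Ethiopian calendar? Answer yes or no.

yes

2731 mod 4 = 3; in the Ethiopian calendar a year is leap when year mod 4 = 3, so it is a leap year.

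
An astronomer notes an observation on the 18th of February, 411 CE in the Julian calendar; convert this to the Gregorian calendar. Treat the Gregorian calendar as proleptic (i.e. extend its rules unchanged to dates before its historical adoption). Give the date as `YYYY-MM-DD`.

0411-02-19

The Julian–Gregorian offset here is 1 day (Julian trailing).
18 February 411 Julian + 1 day → 19 February 411 Gregorian.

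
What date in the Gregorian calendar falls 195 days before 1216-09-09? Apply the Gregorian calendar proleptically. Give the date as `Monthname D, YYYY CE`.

Counting 195 days back from JDN 2165447 reaches JDN 2165252, which is February 27, 1216 CE.

February 27, 1216 CE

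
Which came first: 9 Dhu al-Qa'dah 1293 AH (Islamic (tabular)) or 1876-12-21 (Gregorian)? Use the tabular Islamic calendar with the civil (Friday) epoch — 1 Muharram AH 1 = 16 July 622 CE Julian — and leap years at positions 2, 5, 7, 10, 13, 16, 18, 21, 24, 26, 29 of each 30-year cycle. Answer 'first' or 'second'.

first

Converting both to JDN: 2406585 vs 2406610; the smaller is the first.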